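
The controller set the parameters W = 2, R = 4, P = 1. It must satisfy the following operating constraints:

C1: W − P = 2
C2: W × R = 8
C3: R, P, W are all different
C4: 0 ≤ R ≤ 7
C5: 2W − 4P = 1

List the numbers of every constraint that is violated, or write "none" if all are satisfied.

No — constraints 1 and 5 are not satisfied.

C1: W − P = 2 − 1 = 1, not 2  fails
C2: W × R = 2 × 4 = 8  holds
C3: values 4, 1, 2 are pairwise distinct  holds
C4: R = 4 lies in [0, 7]  holds
C5: 2W − 4P = 2(2) − 4(1) = 0, not 1  fails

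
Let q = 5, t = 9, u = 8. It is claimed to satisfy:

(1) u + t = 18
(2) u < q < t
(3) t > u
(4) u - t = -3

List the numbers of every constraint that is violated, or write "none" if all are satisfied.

(1) u + t = 8 + 9 = 17, not 18  fails
(2) values 8, 5, 9; u = 8 is not < q = 5  fails
(3) t = 9, u = 8; 9 > 8  holds
(4) u - t = 8 - 9 = -1, not -3  fails

Constraints 1, 2, 4 do not hold.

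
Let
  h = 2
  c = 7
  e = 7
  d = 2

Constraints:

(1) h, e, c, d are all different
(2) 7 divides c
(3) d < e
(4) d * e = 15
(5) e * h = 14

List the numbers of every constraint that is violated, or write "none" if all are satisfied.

Constraints 1 and 4 are violated.

(1) e = c = 7, not all different  false
(2) 7 / 7 = 1, so 7 divides 7  true
(3) d = 2, e = 7; 2 < 7  true
(4) d * e = 2 * 7 = 14, not 15  false
(5) e * h = 7 * 2 = 14  true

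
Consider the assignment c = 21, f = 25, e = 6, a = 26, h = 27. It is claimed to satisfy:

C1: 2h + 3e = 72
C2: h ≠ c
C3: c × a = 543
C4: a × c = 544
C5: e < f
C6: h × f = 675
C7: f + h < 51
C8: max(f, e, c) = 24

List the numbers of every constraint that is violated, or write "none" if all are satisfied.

Violated: 3, 4, 7, 8.

C1: 2h + 3e = 2(27) + 3(6) = 72  ✓
C2: h = 27, c = 21; distinct  ✓
C3: c × a = 21 × 26 = 546, not 543  ✗
C4: a × c = 26 × 21 = 546, not 544  ✗
C5: e = 6, f = 25; 6 < 25  ✓
C6: h × f = 27 × 25 = 675  ✓
C7: f + h = 25 + 27 = 52; 52 ≥ 51, bound 51 not met  ✗
C8: max(25, 6, 21) = 25, not 24  ✗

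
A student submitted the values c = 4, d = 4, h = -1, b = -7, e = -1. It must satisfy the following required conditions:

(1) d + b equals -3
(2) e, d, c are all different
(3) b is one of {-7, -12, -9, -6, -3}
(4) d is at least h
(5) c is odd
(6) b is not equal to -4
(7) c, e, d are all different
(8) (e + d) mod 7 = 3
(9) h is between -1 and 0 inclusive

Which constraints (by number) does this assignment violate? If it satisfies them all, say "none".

Violated: 2, 5, 7.

(1) d + b = 4 + (-7) = -3 — holds.
(2) d = c = 4, not all different — does not hold.
(3) b = -7 is in {-7, -12, -9, -6, -3} — holds.
(4) d = 4, h = -1; 4 ≥ -1 — holds.
(5) c = 4 is even — does not hold.
(6) b = -7, and -7 ≠ -4 — holds.
(7) c = d = 4, not all different — does not hold.
(8) e + d = 3; 3 mod 7 = 3 — holds.
(9) h = -1 lies in [-1, 0] — holds.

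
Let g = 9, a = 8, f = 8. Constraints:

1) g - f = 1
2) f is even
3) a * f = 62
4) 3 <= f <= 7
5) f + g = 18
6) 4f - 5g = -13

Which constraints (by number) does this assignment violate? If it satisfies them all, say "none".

No — constraints 3, 4, 5 are not satisfied.

1) g - f = 9 - 8 = 1 — holds.
2) f = 8 is even — holds.
3) a * f = 8 * 8 = 64, not 62 — fails.
4) f = 8 is outside [3, 7] — fails.
5) f + g = 8 + 9 = 17, not 18 — fails.
6) 4f - 5g = 4(8) - 5(9) = -13 — holds.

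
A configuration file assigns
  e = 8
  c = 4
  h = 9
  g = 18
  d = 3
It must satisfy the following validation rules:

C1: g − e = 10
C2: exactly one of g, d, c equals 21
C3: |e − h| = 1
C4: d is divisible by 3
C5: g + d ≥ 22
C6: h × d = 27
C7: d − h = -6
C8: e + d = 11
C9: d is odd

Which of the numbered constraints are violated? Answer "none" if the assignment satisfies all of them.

C1: g − e = 18 − 8 = 10 — holds.
C2: g=18, d=3, c=4; 0 of them equal 21, not exactly one — fails.
C3: |8 − 9| = 1 — holds.
C4: 3 / 3 = 1, so 3 divides 3 — holds.
C5: g + d = 18 + 3 = 21; 21 < 22, bound 22 not met — fails.
C6: h × d = 9 × 3 = 27 — holds.
C7: d − h = 3 − 9 = -6 — holds.
C8: e + d = 8 + 3 = 11 — holds.
C9: d = 3 is odd — holds.

No — constraints 2 and 5 are not satisfied.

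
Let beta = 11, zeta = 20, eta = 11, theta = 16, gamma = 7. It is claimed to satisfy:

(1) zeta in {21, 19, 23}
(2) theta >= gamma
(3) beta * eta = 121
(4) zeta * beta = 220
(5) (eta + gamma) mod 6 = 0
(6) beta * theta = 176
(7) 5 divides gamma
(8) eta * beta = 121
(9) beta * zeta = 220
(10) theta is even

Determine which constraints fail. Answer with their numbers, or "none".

(1) zeta = 20 is not in {21, 19, 23} — violated.
(2) theta = 16, gamma = 7; 16 ≥ 7 — satisfied.
(3) beta * eta = 11 * 11 = 121 — satisfied.
(4) zeta * beta = 20 * 11 = 220 — satisfied.
(5) eta + gamma = 18; 18 mod 6 = 0 — satisfied.
(6) beta * theta = 11 * 16 = 176 — satisfied.
(7) 7 = 5*1 + 2, so 5 does not divide 7 — violated.
(8) eta * beta = 11 * 11 = 121 — satisfied.
(9) beta * zeta = 11 * 20 = 220 — satisfied.
(10) theta = 16 is even — satisfied.

No — constraints 1, 7 are not satisfied.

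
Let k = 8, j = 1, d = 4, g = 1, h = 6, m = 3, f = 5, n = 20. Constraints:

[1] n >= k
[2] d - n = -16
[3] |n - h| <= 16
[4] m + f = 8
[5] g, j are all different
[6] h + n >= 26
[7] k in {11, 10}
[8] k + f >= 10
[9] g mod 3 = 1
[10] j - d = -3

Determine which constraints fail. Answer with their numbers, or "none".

Violated: 5 and 7.

[1] n = 20, k = 8; 20 ≥ 8  true
[2] d - n = 4 - 20 = -16  true
[3] |20 - 6| = 14; 14 ≤ 16  true
[4] m + f = 3 + 5 = 8  true
[5] g = j = 1, not all different  false
[6] h + n = 6 + 20 = 26; 26 ≥ 26  true
[7] k = 8 is not in {11, 10}  false
[8] k + f = 8 + 5 = 13; 13 ≥ 10  true
[9] 1 mod 3 = 1  true
[10] j - d = 1 - 4 = -3  true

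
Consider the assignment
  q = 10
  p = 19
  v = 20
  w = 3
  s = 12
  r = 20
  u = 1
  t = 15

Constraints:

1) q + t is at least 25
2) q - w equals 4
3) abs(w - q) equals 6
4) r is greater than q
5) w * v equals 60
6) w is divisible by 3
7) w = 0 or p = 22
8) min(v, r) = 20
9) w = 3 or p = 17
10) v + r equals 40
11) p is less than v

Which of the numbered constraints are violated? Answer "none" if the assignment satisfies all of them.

1) q + t = 10 + 15 = 25; 25 ≥ 25 — satisfied.
2) q - w = 10 - 3 = 7, not 4 — violated.
3) abs(3 - 10) = 7, not 6 — violated.
4) r = 20, q = 10; 20 > 10 — satisfied.
5) w * v = 3 * 20 = 60 — satisfied.
6) 3 / 3 = 1, so 3 divides 3 — satisfied.
7) w = 3 ≠ 0 and p = 19 ≠ 22; both disjuncts false — violated.
8) min(20, 20) = 20 — satisfied.
9) w = 3 = 3 (first disjunct) — satisfied.
10) v + r = 20 + 20 = 40 — satisfied.
11) p = 19, v = 20; 19 < 20 — satisfied.

No — constraints 2, 3, and 7 are not satisfied.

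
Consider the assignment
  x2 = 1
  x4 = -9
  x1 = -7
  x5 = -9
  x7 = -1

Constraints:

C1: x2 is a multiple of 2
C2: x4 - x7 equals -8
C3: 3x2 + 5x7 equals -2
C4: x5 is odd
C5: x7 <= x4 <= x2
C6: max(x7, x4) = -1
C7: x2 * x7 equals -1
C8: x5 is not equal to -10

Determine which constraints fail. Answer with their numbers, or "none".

The assignment fails constraints 1 and 5.

C1: 1 = 2*0 + 1, so 2 does not divide 1 — violated.
C2: x4 - x7 = -9 - (-1) = -8 — satisfied.
C3: 3x2 + 5x7 = 3(1) + 5(-1) = -2 — satisfied.
C4: x5 = -9 is odd — satisfied.
C5: values -1, -9, 1; x7 = -1 is not <= x4 = -9 — violated.
C6: max(-1, -9) = -1 — satisfied.
C7: x2 * x7 = 1 * (-1) = -1 — satisfied.
C8: x5 = -9, and -9 ≠ -10 — satisfied.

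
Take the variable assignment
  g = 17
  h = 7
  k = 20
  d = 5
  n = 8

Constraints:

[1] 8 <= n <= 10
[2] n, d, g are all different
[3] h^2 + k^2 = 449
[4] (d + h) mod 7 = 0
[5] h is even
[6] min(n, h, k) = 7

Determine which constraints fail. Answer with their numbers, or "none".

[1] n = 8 lies in [8, 10]  holds
[2] values 8, 5, 17 are pairwise distinct  holds
[3] h^2 + k^2 = 7^2 + 20^2 = 49 + 400 = 449  holds
[4] d + h = 12; 12 mod 7 = 5, not 0  fails
[5] h = 7 is odd  fails
[6] min(8, 7, 20) = 7  holds

The assignment fails constraints 4 and 5.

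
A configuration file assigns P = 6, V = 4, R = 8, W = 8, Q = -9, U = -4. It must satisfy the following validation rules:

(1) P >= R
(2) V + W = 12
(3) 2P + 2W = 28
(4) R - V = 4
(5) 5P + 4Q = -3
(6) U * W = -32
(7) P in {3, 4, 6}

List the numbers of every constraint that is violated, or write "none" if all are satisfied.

(1) P = 6, R = 8; 6 < 8 (want ≥)  no
(2) V + W = 4 + 8 = 12  yes
(3) 2P + 2W = 2(6) + 2(8) = 28  yes
(4) R - V = 8 - 4 = 4  yes
(5) 5P + 4Q = 5(6) + 4(-9) = -6, not -3  no
(6) U * W = -4 * 8 = -32  yes
(7) P = 6 is in {3, 4, 6}  yes

The assignment fails constraints 1, 5.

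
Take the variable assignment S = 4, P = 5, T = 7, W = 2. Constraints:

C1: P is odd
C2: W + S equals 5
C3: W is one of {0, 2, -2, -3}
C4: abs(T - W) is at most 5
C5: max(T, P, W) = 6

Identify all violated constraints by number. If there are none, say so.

C1: P = 5 is odd  true
C2: W + S = 2 + 4 = 6, not 5  false
C3: W = 2 is in {0, 2, -2, -3}  true
C4: abs(7 - 2) = 5; 5 ≤ 5  true
C5: max(7, 5, 2) = 7, not 6  false

No — constraints 2, 5 are not satisfied.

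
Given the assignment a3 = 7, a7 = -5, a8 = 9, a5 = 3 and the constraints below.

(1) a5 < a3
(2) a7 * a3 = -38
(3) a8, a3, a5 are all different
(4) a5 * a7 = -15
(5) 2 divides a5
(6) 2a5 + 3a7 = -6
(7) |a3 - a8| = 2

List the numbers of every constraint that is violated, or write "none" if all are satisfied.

Constraints 2, 5, and 6 are violated.

(1) a5 = 3, a3 = 7; 3 < 7  yes
(2) a7 * a3 = -5 * 7 = -35, not -38  no
(3) values 9, 7, 3 are pairwise distinct  yes
(4) a5 * a7 = 3 * (-5) = -15  yes
(5) 3 = 2*1 + 1, so 2 does not divide 3  no
(6) 2a5 + 3a7 = 2(3) + 3(-5) = -9, not -6  no
(7) |7 - 9| = 2  yes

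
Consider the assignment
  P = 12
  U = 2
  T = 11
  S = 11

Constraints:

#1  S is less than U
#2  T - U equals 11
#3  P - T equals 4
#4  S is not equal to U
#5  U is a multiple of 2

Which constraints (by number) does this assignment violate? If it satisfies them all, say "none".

#1 S = 11, U = 2; 11 ≥ 2 (want <)  ✗
#2 T - U = 11 - 2 = 9, not 11  ✗
#3 P - T = 12 - 11 = 1, not 4  ✗
#4 S = 11, U = 2; distinct  ✓
#5 2 / 2 = 1, so 2 divides 2  ✓

No — constraints 1, 2, 3 are not satisfied.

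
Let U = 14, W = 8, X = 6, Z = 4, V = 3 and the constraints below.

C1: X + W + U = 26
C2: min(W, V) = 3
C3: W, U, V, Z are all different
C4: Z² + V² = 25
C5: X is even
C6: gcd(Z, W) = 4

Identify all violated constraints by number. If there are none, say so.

The assignment fails constraint 1.

C1: X + W + U = 6 + 8 + 14 = 28, not 26  false
C2: min(8, 3) = 3  true
C3: values 8, 14, 3, 4 are pairwise distinct  true
C4: Z² + V² = 4² + 3² = 16 + 9 = 25  true
C5: X = 6 is even  true
C6: gcd(4, 8) = 4  true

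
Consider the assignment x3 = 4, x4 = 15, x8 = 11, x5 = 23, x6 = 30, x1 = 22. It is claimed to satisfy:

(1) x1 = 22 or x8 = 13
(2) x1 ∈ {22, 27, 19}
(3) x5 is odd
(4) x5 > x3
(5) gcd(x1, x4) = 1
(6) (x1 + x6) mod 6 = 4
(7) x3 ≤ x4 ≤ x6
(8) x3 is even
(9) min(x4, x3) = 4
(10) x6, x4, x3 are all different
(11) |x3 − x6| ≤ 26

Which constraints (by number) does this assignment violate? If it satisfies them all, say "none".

(1) x1 = 22 = 22 (first disjunct) — satisfied.
(2) x1 = 22 is in {22, 27, 19} — satisfied.
(3) x5 = 23 is odd — satisfied.
(4) x5 = 23, x3 = 4; 23 > 4 — satisfied.
(5) gcd(22, 15) = 1 — satisfied.
(6) x1 + x6 = 52; 52 mod 6 = 4 — satisfied.
(7) values 4 ≤ 15 ≤ 30 — satisfied.
(8) x3 = 4 is even — satisfied.
(9) min(15, 4) = 4 — satisfied.
(10) values 30, 15, 4 are pairwise distinct — satisfied.
(11) |4 − 30| = 26; 26 ≤ 26 — satisfied.

None — every constraint holds.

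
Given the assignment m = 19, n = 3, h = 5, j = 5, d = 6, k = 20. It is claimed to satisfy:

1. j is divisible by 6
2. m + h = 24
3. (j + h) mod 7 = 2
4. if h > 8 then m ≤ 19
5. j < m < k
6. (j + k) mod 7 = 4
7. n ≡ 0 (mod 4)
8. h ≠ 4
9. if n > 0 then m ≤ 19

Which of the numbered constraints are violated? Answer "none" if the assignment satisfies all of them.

Constraints 1, 3, 7 do not hold.

1. 5 = 6×0 + 5, so 6 does not divide 5  false
2. m + h = 19 + 5 = 24  true
3. j + h = 10; 10 mod 7 = 3, not 2  false
4. h = 5, not > 8; antecedent false, conditional vacuously true  true
5. values 5 < 19 < 20  true
6. j + k = 25; 25 mod 7 = 4  true
7. 3 mod 4 = 3, not 0  false
8. h = 5, and 5 ≠ 4  true
9. n = 3 > 0, so we need m ≤ 19; m = 19 ≤ 19  true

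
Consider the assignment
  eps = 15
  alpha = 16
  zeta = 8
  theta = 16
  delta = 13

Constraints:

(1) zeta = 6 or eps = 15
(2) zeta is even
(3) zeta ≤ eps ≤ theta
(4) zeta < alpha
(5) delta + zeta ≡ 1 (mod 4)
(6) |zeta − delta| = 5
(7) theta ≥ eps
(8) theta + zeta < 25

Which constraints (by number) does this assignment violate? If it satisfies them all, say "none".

(1) zeta = 8 ≠ 6, but eps = 15 = 15 (second disjunct) — holds.
(2) zeta = 8 is even — holds.
(3) values 8 ≤ 15 ≤ 16 — holds.
(4) zeta = 8, alpha = 16; 8 < 16 — holds.
(5) delta + zeta = 21; 21 mod 4 = 1 — holds.
(6) |8 − 13| = 5 — holds.
(7) theta = 16, eps = 15; 16 ≥ 15 — holds.
(8) theta + zeta = 16 + 8 = 24; 24 < 25 — holds.

All constraints are satisfied.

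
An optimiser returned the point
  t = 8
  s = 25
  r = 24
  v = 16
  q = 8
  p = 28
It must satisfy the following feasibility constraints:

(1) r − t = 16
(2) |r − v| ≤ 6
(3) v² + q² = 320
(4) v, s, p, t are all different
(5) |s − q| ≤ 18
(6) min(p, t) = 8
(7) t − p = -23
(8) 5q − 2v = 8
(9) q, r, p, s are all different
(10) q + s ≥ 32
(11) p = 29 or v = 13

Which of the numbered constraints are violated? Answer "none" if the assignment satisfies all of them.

Constraints 2, 7, and 11 do not hold.

(1) r − t = 24 − 8 = 16  true
(2) |24 − 16| = 8; 8 > 6, exceeds bound 6  false
(3) v² + q² = 16² + 8² = 256 + 64 = 320  true
(4) values 16, 25, 28, 8 are pairwise distinct  true
(5) |25 − 8| = 17; 17 ≤ 18  true
(6) min(28, 8) = 8  true
(7) t − p = 8 − 28 = -20, not -23  false
(8) 5q − 2v = 5(8) − 2(16) = 8  true
(9) values 8, 24, 28, 25 are pairwise distinct  true
(10) q + s = 8 + 25 = 33; 33 ≥ 32  true
(11) p = 28 ≠ 29 and v = 16 ≠ 13; both disjuncts false  false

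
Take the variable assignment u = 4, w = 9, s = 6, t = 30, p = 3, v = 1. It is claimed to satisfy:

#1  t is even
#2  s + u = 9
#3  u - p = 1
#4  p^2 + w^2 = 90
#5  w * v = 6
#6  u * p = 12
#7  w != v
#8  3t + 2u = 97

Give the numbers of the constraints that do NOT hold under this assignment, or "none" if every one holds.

#1 t = 30 is even — OK.
#2 s + u = 6 + 4 = 10, not 9 — violated.
#3 u - p = 4 - 3 = 1 — OK.
#4 p^2 + w^2 = 3^2 + 9^2 = 9 + 81 = 90 — OK.
#5 w * v = 9 * 1 = 9, not 6 — violated.
#6 u * p = 4 * 3 = 12 — OK.
#7 w = 9, v = 1; distinct — OK.
#8 3t + 2u = 3(30) + 2(4) = 98, not 97 — violated.

Constraints 2, 5, and 8 are violated.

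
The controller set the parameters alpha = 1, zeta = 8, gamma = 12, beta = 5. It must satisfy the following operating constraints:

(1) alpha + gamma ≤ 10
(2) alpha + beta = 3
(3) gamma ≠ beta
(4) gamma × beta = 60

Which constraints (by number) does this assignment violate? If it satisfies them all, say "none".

(1) alpha + gamma = 1 + 12 = 13; 13 > 10, bound 10 not met  ✘
(2) alpha + beta = 1 + 5 = 6, not 3  ✘
(3) gamma = 12, beta = 5; distinct  ✔
(4) gamma × beta = 12 × 5 = 60  ✔

Constraints 1 and 2 do not hold.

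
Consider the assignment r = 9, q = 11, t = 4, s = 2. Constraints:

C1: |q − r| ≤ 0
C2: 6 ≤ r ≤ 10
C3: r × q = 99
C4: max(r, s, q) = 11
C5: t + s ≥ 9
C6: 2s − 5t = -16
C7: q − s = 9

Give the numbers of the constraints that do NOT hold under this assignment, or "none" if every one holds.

Constraints 1, 5 are violated.

C1: |11 − 9| = 2; 2 > 0, exceeds bound 0  fails
C2: r = 9 lies in [6, 10]  holds
C3: r × q = 9 × 11 = 99  holds
C4: max(9, 2, 11) = 11  holds
C5: t + s = 4 + 2 = 6; 6 < 9, bound 9 not met  fails
C6: 2s − 5t = 2(2) − 5(4) = -16  holds
C7: q − s = 11 − 2 = 9  holds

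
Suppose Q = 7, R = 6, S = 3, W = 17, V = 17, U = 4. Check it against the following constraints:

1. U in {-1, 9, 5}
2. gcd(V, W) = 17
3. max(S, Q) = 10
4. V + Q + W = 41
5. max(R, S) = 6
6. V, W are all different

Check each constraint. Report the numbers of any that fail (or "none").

Violated: 1, 3, 6.

1. U = 4 is not in {-1, 9, 5} — violated.
2. gcd(17, 17) = 17 — OK.
3. max(3, 7) = 7, not 10 — violated.
4. V + Q + W = 17 + 7 + 17 = 41 — OK.
5. max(6, 3) = 6 — OK.
6. V = W = 17, not all different — violated.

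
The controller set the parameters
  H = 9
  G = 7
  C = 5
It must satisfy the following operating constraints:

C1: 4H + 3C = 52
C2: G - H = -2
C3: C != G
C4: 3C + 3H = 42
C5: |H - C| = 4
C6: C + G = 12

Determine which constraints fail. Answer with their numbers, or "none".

Constraint 1 is violated.

C1: 4H + 3C = 4(9) + 3(5) = 51, not 52  fails
C2: G - H = 7 - 9 = -2  holds
C3: C = 5, G = 7; distinct  holds
C4: 3C + 3H = 3(5) + 3(9) = 42  holds
C5: |9 - 5| = 4  holds
C6: C + G = 5 + 7 = 12  holds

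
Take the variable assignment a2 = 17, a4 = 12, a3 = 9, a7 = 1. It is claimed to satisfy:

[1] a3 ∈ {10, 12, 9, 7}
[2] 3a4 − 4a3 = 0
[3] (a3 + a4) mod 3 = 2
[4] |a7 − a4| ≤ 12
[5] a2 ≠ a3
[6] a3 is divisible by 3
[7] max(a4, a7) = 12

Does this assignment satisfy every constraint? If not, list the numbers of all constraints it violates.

Constraint 3 does not hold.

[1] a3 = 9 is in {10, 12, 9, 7} — holds.
[2] 3a4 − 4a3 = 3(12) − 4(9) = 0 — holds.
[3] a3 + a4 = 21; 21 mod 3 = 0, not 2 — fails.
[4] |1 − 12| = 11; 11 ≤ 12 — holds.
[5] a2 = 17, a3 = 9; distinct — holds.
[6] 9 / 3 = 3, so 3 divides 9 — holds.
[7] max(12, 1) = 12 — holds.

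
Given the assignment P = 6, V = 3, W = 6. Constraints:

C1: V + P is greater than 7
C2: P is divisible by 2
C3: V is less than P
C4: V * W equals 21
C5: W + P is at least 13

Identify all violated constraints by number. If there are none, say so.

C1: V + P = 3 + 6 = 9; 9 > 7  holds
C2: 6 / 2 = 3, so 2 divides 6  holds
C3: V = 3, P = 6; 3 < 6  holds
C4: V * W = 3 * 6 = 18, not 21  fails
C5: W + P = 6 + 6 = 12; 12 < 13, bound 13 not met  fails

The assignment fails constraints 4 and 5.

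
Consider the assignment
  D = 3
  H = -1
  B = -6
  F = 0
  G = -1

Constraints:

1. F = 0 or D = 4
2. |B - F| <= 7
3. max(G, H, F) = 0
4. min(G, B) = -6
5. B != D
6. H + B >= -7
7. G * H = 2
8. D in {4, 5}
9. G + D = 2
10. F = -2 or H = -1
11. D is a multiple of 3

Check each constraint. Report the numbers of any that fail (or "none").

1. F = 0 = 0 (first disjunct) — holds.
2. |-6 - 0| = 6; 6 ≤ 7 — holds.
3. max(-1, -1, 0) = 0 — holds.
4. min(-1, -6) = -6 — holds.
5. B = -6, D = 3; distinct — holds.
6. H + B = -1 + (-6) = -7; -7 ≥ -7 — holds.
7. G * H = -1 * (-1) = 1, not 2 — does not hold.
8. D = 3 is not in {4, 5} — does not hold.
9. G + D = -1 + 3 = 2 — holds.
10. F = 0 ≠ -2, but H = -1 = -1 (second disjunct) — holds.
11. 3 / 3 = 1, so 3 divides 3 — holds.

Violated: 7 and 8.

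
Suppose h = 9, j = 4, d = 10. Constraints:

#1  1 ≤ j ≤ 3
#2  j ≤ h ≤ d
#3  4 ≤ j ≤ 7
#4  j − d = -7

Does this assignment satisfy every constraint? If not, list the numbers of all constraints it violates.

Constraints 1, 4 do not hold.

#1 j = 4 is outside [1, 3]  ✗
#2 values 4 ≤ 9 ≤ 10  ✓
#3 j = 4 lies in [4, 7]  ✓
#4 j − d = 4 − 10 = -6, not -7  ✗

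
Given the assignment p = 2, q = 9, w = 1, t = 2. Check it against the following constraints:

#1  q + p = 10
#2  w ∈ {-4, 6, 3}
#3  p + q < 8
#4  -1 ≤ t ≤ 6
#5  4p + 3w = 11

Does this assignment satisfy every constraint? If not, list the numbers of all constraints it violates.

#1 q + p = 9 + 2 = 11, not 10  ✗
#2 w = 1 is not in {-4, 6, 3}  ✗
#3 p + q = 2 + 9 = 11; 11 ≥ 8, bound 8 not met  ✗
#4 t = 2 lies in [-1, 6]  ✓
#5 4p + 3w = 4(2) + 3(1) = 11  ✓

Constraints 1, 2, and 3 do not hold.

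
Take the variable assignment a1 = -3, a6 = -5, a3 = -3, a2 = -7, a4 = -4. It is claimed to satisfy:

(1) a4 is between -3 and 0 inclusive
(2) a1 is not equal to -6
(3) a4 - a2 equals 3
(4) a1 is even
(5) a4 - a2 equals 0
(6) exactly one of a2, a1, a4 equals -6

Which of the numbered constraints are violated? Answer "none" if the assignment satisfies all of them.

Violated: 1, 4, 5, and 6.

(1) a4 = -4 is outside [-3, 0] — does not hold.
(2) a1 = -3, and -3 ≠ -6 — holds.
(3) a4 - a2 = -4 - (-7) = 3 — holds.
(4) a1 = -3 is odd — does not hold.
(5) a4 - a2 = -4 - (-7) = 3, not 0 — does not hold.
(6) a2=-7, a1=-3, a4=-4; 0 of them equal -6, not exactly one — does not hold.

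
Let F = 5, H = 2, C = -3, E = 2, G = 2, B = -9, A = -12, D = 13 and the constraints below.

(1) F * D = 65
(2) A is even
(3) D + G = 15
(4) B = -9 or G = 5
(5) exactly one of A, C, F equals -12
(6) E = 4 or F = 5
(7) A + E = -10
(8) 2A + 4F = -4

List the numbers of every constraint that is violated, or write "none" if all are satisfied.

(1) F * D = 5 * 13 = 65  holds
(2) A = -12 is even  holds
(3) D + G = 13 + 2 = 15  holds
(4) B = -9 = -9 (first disjunct)  holds
(5) A=-12, C=-3, F=5; 1 of them equals -12  holds
(6) E = 2 ≠ 4, but F = 5 = 5 (second disjunct)  holds
(7) A + E = -12 + 2 = -10  holds
(8) 2A + 4F = 2(-12) + 4(5) = -4  holds

No violations.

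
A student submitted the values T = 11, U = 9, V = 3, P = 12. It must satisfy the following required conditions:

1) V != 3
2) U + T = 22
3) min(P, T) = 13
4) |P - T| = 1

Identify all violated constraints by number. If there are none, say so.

1) V = 3, but 3 is required to differ  no
2) U + T = 9 + 11 = 20, not 22  no
3) min(12, 11) = 11, not 13  no
4) |12 - 11| = 1  yes

The assignment fails constraints 1, 2, and 3.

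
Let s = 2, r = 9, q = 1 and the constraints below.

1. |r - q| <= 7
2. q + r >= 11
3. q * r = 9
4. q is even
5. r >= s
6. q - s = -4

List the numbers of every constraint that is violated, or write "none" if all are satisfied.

1. |9 - 1| = 8; 8 > 7, exceeds bound 7 — violated.
2. q + r = 1 + 9 = 10; 10 < 11, bound 11 not met — violated.
3. q * r = 1 * 9 = 9 — satisfied.
4. q = 1 is odd — violated.
5. r = 9, s = 2; 9 ≥ 2 — satisfied.
6. q - s = 1 - 2 = -1, not -4 — violated.

Violated: 1, 2, 4, 6.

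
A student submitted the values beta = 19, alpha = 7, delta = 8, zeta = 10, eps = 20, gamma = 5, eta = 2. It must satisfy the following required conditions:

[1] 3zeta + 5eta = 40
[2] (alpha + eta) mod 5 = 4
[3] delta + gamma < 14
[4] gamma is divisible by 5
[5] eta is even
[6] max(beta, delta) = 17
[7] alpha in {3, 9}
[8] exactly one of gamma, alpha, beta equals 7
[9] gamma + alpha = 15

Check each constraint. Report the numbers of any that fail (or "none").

The assignment fails constraints 6, 7, 9.

[1] 3zeta + 5eta = 3(10) + 5(2) = 40 — holds.
[2] alpha + eta = 9; 9 mod 5 = 4 — holds.
[3] delta + gamma = 8 + 5 = 13; 13 < 14 — holds.
[4] 5 / 5 = 1, so 5 divides 5 — holds.
[5] eta = 2 is even — holds.
[6] max(19, 8) = 19, not 17 — does not hold.
[7] alpha = 7 is not in {3, 9} — does not hold.
[8] gamma=5, alpha=7, beta=19; 1 of them equals 7 — holds.
[9] gamma + alpha = 5 + 7 = 12, not 15 — does not hold.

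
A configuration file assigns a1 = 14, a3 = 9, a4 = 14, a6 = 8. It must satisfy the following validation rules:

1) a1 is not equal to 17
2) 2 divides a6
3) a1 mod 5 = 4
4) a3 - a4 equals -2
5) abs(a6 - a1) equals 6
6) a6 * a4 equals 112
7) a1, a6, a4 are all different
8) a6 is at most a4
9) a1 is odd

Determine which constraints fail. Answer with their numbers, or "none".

1) a1 = 14, and 14 ≠ 17 — OK.
2) 8 / 2 = 4, so 2 divides 8 — OK.
3) 14 mod 5 = 4 — OK.
4) a3 - a4 = 9 - 14 = -5, not -2 — violated.
5) abs(8 - 14) = 6 — OK.
6) a6 * a4 = 8 * 14 = 112 — OK.
7) a1 = a4 = 14, not all different — violated.
8) a6 = 8, a4 = 14; 8 ≤ 14 — OK.
9) a1 = 14 is even — violated.

Constraints 4, 7, 9 do not hold.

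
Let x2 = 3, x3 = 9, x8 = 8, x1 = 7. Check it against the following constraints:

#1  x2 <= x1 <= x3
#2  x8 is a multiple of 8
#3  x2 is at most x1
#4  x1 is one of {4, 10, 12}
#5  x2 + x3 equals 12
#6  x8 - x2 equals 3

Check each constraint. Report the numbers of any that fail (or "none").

#1 values 3 <= 7 <= 9 — holds.
#2 8 / 8 = 1, so 8 divides 8 — holds.
#3 x2 = 3, x1 = 7; 3 ≤ 7 — holds.
#4 x1 = 7 is not in {4, 10, 12} — does not hold.
#5 x2 + x3 = 3 + 9 = 12 — holds.
#6 x8 - x2 = 8 - 3 = 5, not 3 — does not hold.

The assignment fails constraints 4 and 6.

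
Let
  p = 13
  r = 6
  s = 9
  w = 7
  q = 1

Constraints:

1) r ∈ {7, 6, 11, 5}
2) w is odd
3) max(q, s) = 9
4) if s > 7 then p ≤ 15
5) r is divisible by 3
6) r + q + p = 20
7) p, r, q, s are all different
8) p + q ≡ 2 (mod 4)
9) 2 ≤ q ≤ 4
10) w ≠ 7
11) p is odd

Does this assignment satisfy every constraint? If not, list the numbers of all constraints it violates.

1) r = 6 is in {7, 6, 11, 5}  yes
2) w = 7 is odd  yes
3) max(1, 9) = 9  yes
4) s = 9 > 7, so we need p ≤ 15; p = 13 ≤ 15  yes
5) 6 / 3 = 2, so 3 divides 6  yes
6) r + q + p = 6 + 1 + 13 = 20  yes
7) values 13, 6, 1, 9 are pairwise distinct  yes
8) p + q = 14; 14 mod 4 = 2  yes
9) q = 1 is outside [2, 4]  no
10) w = 7, but 7 is required to differ  no
11) p = 13 is odd  yes

No — constraints 9 and 10 are not satisfied.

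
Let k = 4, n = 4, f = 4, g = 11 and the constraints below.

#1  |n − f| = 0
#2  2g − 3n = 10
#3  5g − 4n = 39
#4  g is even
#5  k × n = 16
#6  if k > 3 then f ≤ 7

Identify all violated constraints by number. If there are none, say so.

Violated: 4.

#1 |4 − 4| = 0  OK
#2 2g − 3n = 2(11) − 3(4) = 10  OK
#3 5g − 4n = 5(11) − 4(4) = 39  OK
#4 g = 11 is odd  FAIL
#5 k × n = 4 × 4 = 16  OK
#6 k = 4 > 3, so we need f ≤ 7; f = 4 ≤ 7  OK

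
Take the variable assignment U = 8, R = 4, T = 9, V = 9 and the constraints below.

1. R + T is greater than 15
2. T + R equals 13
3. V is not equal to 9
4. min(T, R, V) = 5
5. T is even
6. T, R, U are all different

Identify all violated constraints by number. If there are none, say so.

1. R + T = 4 + 9 = 13; 13 ≤ 15, bound 15 not met — violated.
2. T + R = 9 + 4 = 13 — OK.
3. V = 9, but 9 is required to differ — violated.
4. min(9, 4, 9) = 4, not 5 — violated.
5. T = 9 is odd — violated.
6. values 9, 4, 8 are pairwise distinct — OK.

Constraints 1, 3, 4, 5 are violated.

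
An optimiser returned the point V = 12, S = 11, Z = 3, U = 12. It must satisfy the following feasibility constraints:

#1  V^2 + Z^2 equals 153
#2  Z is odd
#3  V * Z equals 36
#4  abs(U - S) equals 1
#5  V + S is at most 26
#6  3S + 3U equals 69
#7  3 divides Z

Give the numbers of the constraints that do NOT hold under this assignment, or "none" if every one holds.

No violations.

#1 V^2 + Z^2 = 12^2 + 3^2 = 144 + 9 = 153 — satisfied.
#2 Z = 3 is odd — satisfied.
#3 V * Z = 12 * 3 = 36 — satisfied.
#4 abs(12 - 11) = 1 — satisfied.
#5 V + S = 12 + 11 = 23; 23 ≤ 26 — satisfied.
#6 3S + 3U = 3(11) + 3(12) = 69 — satisfied.
#7 3 / 3 = 1, so 3 divides 3 — satisfied.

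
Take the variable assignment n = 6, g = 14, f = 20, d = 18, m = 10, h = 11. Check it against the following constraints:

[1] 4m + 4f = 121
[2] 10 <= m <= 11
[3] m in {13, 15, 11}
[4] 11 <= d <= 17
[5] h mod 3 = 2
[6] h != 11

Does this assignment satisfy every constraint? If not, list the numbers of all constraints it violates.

Constraints 1, 3, 4, and 6 are violated.

[1] 4m + 4f = 4(10) + 4(20) = 120, not 121  no
[2] m = 10 lies in [10, 11]  yes
[3] m = 10 is not in {13, 15, 11}  no
[4] d = 18 is outside [11, 17]  no
[5] 11 mod 3 = 2  yes
[6] h = 11, but 11 is required to differ  no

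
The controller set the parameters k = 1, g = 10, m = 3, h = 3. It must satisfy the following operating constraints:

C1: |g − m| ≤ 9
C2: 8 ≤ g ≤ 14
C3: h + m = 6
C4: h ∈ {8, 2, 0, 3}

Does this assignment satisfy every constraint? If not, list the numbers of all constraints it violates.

C1: |10 − 3| = 7; 7 ≤ 9 — OK.
C2: g = 10 lies in [8, 14] — OK.
C3: h + m = 3 + 3 = 6 — OK.
C4: h = 3 is in {8, 2, 0, 3} — OK.

None — every constraint holds.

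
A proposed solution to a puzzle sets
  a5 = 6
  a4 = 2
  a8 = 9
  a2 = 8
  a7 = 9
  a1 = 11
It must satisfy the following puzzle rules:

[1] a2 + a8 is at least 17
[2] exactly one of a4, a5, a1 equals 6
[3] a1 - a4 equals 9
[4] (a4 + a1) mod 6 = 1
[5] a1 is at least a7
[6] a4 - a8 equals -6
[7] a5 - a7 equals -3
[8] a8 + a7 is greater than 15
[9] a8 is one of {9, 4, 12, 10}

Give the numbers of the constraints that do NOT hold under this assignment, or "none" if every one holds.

Violated: 6.

[1] a2 + a8 = 8 + 9 = 17; 17 ≥ 17  ✓
[2] a4=2, a5=6, a1=11; 1 of them equals 6  ✓
[3] a1 - a4 = 11 - 2 = 9  ✓
[4] a4 + a1 = 13; 13 mod 6 = 1  ✓
[5] a1 = 11, a7 = 9; 11 ≥ 9  ✓
[6] a4 - a8 = 2 - 9 = -7, not -6  ✗
[7] a5 - a7 = 6 - 9 = -3  ✓
[8] a8 + a7 = 9 + 9 = 18; 18 > 15  ✓
[9] a8 = 9 is in {9, 4, 12, 10}  ✓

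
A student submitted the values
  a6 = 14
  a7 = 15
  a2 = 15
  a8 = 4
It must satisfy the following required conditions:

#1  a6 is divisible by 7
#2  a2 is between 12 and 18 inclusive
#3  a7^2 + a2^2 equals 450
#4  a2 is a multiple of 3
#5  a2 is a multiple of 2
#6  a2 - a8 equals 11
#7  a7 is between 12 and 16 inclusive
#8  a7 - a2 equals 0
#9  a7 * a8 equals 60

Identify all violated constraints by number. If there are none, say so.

#1 14 / 7 = 2, so 7 divides 14 — holds.
#2 a2 = 15 lies in [12, 18] — holds.
#3 a7^2 + a2^2 = 15^2 + 15^2 = 225 + 225 = 450 — holds.
#4 15 / 3 = 5, so 3 divides 15 — holds.
#5 15 = 2*7 + 1, so 2 does not divide 15 — fails.
#6 a2 - a8 = 15 - 4 = 11 — holds.
#7 a7 = 15 lies in [12, 16] — holds.
#8 a7 - a2 = 15 - 15 = 0 — holds.
#9 a7 * a8 = 15 * 4 = 60 — holds.

Violated: 5.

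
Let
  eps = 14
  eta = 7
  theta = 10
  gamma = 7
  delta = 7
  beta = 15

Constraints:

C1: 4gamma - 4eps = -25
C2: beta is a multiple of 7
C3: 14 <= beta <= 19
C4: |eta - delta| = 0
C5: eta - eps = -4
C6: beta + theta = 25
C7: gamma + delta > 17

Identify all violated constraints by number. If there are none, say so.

Violated: 1, 2, 5, and 7.

C1: 4gamma - 4eps = 4(7) - 4(14) = -28, not -25  no
C2: 15 = 7*2 + 1, so 7 does not divide 15  no
C3: beta = 15 lies in [14, 19]  yes
C4: |7 - 7| = 0  yes
C5: eta - eps = 7 - 14 = -7, not -4  no
C6: beta + theta = 15 + 10 = 25  yes
C7: gamma + delta = 7 + 7 = 14; 14 ≤ 17, bound 17 not met  no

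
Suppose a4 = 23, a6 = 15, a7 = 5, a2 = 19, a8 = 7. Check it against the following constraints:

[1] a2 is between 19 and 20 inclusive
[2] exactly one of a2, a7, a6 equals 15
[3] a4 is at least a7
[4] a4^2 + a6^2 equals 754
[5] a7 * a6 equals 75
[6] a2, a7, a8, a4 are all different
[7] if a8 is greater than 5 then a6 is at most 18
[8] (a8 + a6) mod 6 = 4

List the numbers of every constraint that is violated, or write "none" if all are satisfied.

[1] a2 = 19 lies in [19, 20]  true
[2] a2=19, a7=5, a6=15; 1 of them equals 15  true
[3] a4 = 23, a7 = 5; 23 ≥ 5  true
[4] a4^2 + a6^2 = 23^2 + 15^2 = 529 + 225 = 754  true
[5] a7 * a6 = 5 * 15 = 75  true
[6] values 19, 5, 7, 23 are pairwise distinct  true
[7] a8 = 7 > 5, so we need a6 ≤ 18; a6 = 15 ≤ 18  true
[8] a8 + a6 = 22; 22 mod 6 = 4  true

All constraints are satisfied.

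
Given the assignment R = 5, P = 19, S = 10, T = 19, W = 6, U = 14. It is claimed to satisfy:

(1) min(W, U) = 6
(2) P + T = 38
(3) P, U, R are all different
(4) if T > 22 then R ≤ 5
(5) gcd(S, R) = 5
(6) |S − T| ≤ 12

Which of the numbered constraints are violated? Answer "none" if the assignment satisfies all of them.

(1) min(6, 14) = 6 — OK.
(2) P + T = 19 + 19 = 38 — OK.
(3) values 19, 14, 5 are pairwise distinct — OK.
(4) T = 19, not > 22; antecedent false, conditional vacuously true — OK.
(5) gcd(10, 5) = 5 — OK.
(6) |10 − 19| = 9; 9 ≤ 12 — OK.

No violations.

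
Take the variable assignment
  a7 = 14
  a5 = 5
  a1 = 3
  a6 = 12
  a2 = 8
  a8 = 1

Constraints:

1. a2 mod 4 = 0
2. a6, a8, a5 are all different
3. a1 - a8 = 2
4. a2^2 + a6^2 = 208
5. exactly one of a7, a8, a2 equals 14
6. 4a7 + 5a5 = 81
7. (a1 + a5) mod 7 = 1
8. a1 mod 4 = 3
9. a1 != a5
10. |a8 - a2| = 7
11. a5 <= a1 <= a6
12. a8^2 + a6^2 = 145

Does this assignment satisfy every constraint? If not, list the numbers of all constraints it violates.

1. 8 mod 4 = 0 — holds.
2. values 12, 1, 5 are pairwise distinct — holds.
3. a1 - a8 = 3 - 1 = 2 — holds.
4. a2^2 + a6^2 = 8^2 + 12^2 = 64 + 144 = 208 — holds.
5. a7=14, a8=1, a2=8; 1 of them equals 14 — holds.
6. 4a7 + 5a5 = 4(14) + 5(5) = 81 — holds.
7. a1 + a5 = 8; 8 mod 7 = 1 — holds.
8. 3 mod 4 = 3 — holds.
9. a1 = 3, a5 = 5; distinct — holds.
10. |1 - 8| = 7 — holds.
11. values 5, 3, 12; a5 = 5 is not <= a1 = 3 — fails.
12. a8^2 + a6^2 = 1^2 + 12^2 = 1 + 144 = 145 — holds.

No — constraint 11 is not satisfied.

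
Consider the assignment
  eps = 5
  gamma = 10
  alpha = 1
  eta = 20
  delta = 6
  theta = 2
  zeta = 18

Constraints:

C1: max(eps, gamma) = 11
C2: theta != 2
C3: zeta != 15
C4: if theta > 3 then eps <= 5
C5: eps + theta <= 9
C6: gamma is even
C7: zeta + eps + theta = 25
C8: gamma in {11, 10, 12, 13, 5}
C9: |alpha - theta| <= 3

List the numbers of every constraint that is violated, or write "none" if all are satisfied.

No — constraints 1, 2 are not satisfied.

C1: max(5, 10) = 10, not 11  no
C2: theta = 2, but 2 is required to differ  no
C3: zeta = 18, and 18 ≠ 15  yes
C4: theta = 2, not > 3; antecedent false, conditional vacuously true  yes
C5: eps + theta = 5 + 2 = 7; 7 ≤ 9  yes
C6: gamma = 10 is even  yes
C7: zeta + eps + theta = 18 + 5 + 2 = 25  yes
C8: gamma = 10 is in {11, 10, 12, 13, 5}  yes
C9: |1 - 2| = 1; 1 ≤ 3  yes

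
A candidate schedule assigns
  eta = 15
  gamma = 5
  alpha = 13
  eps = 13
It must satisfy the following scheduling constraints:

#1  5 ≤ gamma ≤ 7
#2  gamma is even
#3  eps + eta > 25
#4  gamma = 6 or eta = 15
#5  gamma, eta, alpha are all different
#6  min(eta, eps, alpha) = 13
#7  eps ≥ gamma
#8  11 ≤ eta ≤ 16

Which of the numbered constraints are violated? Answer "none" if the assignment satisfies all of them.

#1 gamma = 5 lies in [5, 7] — holds.
#2 gamma = 5 is odd — does not hold.
#3 eps + eta = 13 + 15 = 28; 28 > 25 — holds.
#4 gamma = 5 ≠ 6, but eta = 15 = 15 (second disjunct) — holds.
#5 values 5, 15, 13 are pairwise distinct — holds.
#6 min(15, 13, 13) = 13 — holds.
#7 eps = 13, gamma = 5; 13 ≥ 5 — holds.
#8 eta = 15 lies in [11, 16] — holds.

No — constraint 2 is not satisfied.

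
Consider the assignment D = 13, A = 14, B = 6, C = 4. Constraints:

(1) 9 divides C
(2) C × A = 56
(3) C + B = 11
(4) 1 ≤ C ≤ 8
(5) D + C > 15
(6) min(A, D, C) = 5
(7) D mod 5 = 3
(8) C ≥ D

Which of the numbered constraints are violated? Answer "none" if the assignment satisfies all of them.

(1) 4 = 9×0 + 4, so 9 does not divide 4  no
(2) C × A = 4 × 14 = 56  yes
(3) C + B = 4 + 6 = 10, not 11  no
(4) C = 4 lies in [1, 8]  yes
(5) D + C = 13 + 4 = 17; 17 > 15  yes
(6) min(14, 13, 4) = 4, not 5  no
(7) 13 mod 5 = 3  yes
(8) C = 4, D = 13; 4 < 13 (want ≥)  no

The assignment fails constraints 1, 3, 6, 8.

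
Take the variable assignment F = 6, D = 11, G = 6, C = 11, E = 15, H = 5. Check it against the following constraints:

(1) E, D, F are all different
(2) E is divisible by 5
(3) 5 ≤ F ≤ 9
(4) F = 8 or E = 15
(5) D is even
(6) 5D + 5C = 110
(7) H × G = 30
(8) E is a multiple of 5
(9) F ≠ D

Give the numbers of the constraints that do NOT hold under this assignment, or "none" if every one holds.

(1) values 15, 11, 6 are pairwise distinct  ✓
(2) 15 / 5 = 3, so 5 divides 15  ✓
(3) F = 6 lies in [5, 9]  ✓
(4) F = 6 ≠ 8, but E = 15 = 15 (second disjunct)  ✓
(5) D = 11 is odd  ✗
(6) 5D + 5C = 5(11) + 5(11) = 110  ✓
(7) H × G = 5 × 6 = 30  ✓
(8) 15 / 5 = 3, so 5 divides 15  ✓
(9) F = 6, D = 11; distinct  ✓

Violated: 5.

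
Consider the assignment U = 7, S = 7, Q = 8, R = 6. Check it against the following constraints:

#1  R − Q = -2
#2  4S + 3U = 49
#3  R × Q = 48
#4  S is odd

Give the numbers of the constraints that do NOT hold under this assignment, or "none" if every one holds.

None — every constraint holds.

#1 R − Q = 6 − 8 = -2 — holds.
#2 4S + 3U = 4(7) + 3(7) = 49 — holds.
#3 R × Q = 6 × 8 = 48 — holds.
#4 S = 7 is odd — holds.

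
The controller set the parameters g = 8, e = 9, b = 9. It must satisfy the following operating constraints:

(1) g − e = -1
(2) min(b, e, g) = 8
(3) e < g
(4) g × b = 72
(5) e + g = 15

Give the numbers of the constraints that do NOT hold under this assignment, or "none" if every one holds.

(1) g − e = 8 − 9 = -1  holds
(2) min(9, 9, 8) = 8  holds
(3) e = 9, g = 8; 9 ≥ 8 (want <)  fails
(4) g × b = 8 × 9 = 72  holds
(5) e + g = 9 + 8 = 17, not 15  fails

Constraints 3 and 5 are violated.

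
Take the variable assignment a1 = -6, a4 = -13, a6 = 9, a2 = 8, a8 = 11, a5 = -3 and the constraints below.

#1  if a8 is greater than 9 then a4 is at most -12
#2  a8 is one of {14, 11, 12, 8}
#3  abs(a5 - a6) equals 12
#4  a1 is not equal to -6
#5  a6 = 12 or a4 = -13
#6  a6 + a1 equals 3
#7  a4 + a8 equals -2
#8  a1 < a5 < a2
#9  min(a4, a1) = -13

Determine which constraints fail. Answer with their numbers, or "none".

Violated: 4.

#1 a8 = 11 > 9, so we need a4 ≤ -12; a4 = -13 ≤ -12 — holds.
#2 a8 = 11 is in {14, 11, 12, 8} — holds.
#3 abs(-3 - 9) = 12 — holds.
#4 a1 = -6, but -6 is required to differ — fails.
#5 a6 = 9 ≠ 12, but a4 = -13 = -13 (second disjunct) — holds.
#6 a6 + a1 = 9 + (-6) = 3 — holds.
#7 a4 + a8 = -13 + 11 = -2 — holds.
#8 values -6 < -3 < 8 — holds.
#9 min(-13, -6) = -13 — holds.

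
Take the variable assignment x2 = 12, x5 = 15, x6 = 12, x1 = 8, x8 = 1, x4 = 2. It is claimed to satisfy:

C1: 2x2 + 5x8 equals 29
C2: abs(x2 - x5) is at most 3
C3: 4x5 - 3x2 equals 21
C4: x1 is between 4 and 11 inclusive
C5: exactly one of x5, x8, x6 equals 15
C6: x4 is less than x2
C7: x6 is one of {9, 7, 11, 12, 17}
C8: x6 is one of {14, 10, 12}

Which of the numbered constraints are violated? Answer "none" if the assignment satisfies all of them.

Violated: 3.

C1: 2x2 + 5x8 = 2(12) + 5(1) = 29 — holds.
C2: abs(12 - 15) = 3; 3 ≤ 3 — holds.
C3: 4x5 - 3x2 = 4(15) - 3(12) = 24, not 21 — does not hold.
C4: x1 = 8 lies in [4, 11] — holds.
C5: x5=15, x8=1, x6=12; 1 of them equals 15 — holds.
C6: x4 = 2, x2 = 12; 2 < 12 — holds.
C7: x6 = 12 is in {9, 7, 11, 12, 17} — holds.
C8: x6 = 12 is in {14, 10, 12} — holds.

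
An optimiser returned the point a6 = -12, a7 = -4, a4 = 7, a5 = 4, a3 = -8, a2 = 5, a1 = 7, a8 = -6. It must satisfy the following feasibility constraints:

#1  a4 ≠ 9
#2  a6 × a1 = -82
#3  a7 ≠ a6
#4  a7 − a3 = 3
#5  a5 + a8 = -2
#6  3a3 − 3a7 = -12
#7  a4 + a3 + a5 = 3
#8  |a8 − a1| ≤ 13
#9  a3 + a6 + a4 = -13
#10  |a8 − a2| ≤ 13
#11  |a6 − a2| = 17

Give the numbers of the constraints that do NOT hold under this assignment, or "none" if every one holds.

#1 a4 = 7, and 7 ≠ 9 — satisfied.
#2 a6 × a1 = -12 × 7 = -84, not -82 — violated.
#3 a7 = -4, a6 = -12; distinct — satisfied.
#4 a7 − a3 = -4 − (-8) = 4, not 3 — violated.
#5 a5 + a8 = 4 + (-6) = -2 — satisfied.
#6 3a3 − 3a7 = 3(-8) − 3(-4) = -12 — satisfied.
#7 a4 + a3 + a5 = 7 + (-8) + 4 = 3 — satisfied.
#8 |-6 − 7| = 13; 13 ≤ 13 — satisfied.
#9 a3 + a6 + a4 = -8 + (-12) + 7 = -13 — satisfied.
#10 |-6 − 5| = 11; 11 ≤ 13 — satisfied.
#11 |-12 − 5| = 17 — satisfied.

Violated: 2, 4.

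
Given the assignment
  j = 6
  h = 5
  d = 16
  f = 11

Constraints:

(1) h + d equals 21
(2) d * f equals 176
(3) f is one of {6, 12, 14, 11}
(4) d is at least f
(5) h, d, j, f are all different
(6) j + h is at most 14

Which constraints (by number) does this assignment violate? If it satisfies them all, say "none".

No violations.

(1) h + d = 5 + 16 = 21 — OK.
(2) d * f = 16 * 11 = 176 — OK.
(3) f = 11 is in {6, 12, 14, 11} — OK.
(4) d = 16, f = 11; 16 ≥ 11 — OK.
(5) values 5, 16, 6, 11 are pairwise distinct — OK.
(6) j + h = 6 + 5 = 11; 11 ≤ 14 — OK.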